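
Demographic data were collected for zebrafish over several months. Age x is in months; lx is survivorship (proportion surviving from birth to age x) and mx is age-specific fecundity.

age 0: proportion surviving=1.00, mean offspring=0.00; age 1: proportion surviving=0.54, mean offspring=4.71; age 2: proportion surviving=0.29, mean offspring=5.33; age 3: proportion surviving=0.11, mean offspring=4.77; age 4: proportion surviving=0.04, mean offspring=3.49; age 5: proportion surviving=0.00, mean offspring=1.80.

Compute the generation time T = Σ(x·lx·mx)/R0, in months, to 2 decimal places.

lx·mx: 0, 2.5434, 1.5457, 0.5247, 0.1396, 0 → R0 = 4.7534
x·lx·mx: 0, 2.5434, 3.0914, 1.5741, 0.5584, 0 → Σ = 7.7673
T = 7.7673 / 4.7534 = 1.634051… → 1.63

1.63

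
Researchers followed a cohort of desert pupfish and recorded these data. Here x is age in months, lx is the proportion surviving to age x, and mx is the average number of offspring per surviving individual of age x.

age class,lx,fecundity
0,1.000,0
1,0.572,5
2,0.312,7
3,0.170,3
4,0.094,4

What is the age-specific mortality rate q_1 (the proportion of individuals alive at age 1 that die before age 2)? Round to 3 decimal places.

q_1 = (l_1 − l_2) / l_1 = (0.572 − 0.312) / 0.572
     = 0.26 / 0.572 = 0.454545… → 0.455

0.455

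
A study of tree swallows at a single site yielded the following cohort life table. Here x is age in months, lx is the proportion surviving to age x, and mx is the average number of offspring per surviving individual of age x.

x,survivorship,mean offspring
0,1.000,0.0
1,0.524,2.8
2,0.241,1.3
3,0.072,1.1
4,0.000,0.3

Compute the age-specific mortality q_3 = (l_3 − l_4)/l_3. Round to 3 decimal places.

1.000

q_3 = (l_3 − l_4) / l_3 = (0.072 − 0) / 0.072
     = 0.072 / 0.072 = 1 → 1.000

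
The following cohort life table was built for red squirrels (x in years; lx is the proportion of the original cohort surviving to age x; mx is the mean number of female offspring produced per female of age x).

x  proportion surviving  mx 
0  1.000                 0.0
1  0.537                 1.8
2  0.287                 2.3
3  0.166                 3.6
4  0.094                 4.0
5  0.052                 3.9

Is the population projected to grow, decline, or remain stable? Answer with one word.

R0 = Σ lx·mx = 0 + 0.9666 + 0.6601 + 0.5976 + 0.376 + 0.2028 = 2.8031
R0 > 1, so the population is growing.

growing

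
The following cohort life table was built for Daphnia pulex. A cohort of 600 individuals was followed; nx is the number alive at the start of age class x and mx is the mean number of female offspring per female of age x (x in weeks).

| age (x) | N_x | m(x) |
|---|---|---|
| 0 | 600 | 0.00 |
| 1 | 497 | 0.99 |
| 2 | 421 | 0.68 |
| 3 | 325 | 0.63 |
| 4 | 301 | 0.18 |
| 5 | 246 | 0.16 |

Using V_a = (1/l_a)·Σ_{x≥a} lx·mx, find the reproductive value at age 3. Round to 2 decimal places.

lx = nx/n0 = nx/600: 1, 0.82833…, 0.70167…, 0.54167…, 0.50167…, 0.41
lx·mx for x ≥ 3: 0.34125…, 0.0903…, 0.0656 → sum = 0.49715…
V_3 = 0.49715… / l_3 = 0.49715… / 0.541667… = 0.917815… → 0.92

0.92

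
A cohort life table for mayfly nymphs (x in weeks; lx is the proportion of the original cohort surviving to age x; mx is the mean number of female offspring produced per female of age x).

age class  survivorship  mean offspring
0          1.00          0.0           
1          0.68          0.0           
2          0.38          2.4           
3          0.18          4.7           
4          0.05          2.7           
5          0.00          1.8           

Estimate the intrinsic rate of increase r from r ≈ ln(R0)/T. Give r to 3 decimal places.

R0 = Σ lx·mx = 0 + 0 + 0.912 + 0.846 + 0.135 + 0 = 1.893
Σ x·lx·mx = 4.902; T = 4.902/1.893 = 2.58954…
r ≈ ln(R0)/T = ln(1.893)/2.58954… = 0.24644… → 0.246

0.246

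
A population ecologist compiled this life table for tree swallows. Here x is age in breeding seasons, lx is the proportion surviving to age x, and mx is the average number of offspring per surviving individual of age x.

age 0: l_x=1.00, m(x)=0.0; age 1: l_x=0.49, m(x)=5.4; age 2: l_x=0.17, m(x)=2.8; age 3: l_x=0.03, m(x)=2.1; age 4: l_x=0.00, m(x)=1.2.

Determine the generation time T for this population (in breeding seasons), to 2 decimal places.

lx·mx: 0, 2.646, 0.476, 0.063, 0 → R0 = 3.185
x·lx·mx: 0, 2.646, 0.952, 0.189, 0 → Σ = 3.787
T = 3.787 / 3.185 = 1.189011… → 1.19

1.19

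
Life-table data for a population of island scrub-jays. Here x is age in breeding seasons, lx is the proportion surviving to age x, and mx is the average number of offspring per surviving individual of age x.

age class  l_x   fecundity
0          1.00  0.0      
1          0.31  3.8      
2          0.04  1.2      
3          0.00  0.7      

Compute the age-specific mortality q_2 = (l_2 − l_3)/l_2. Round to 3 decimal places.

q_2 = (l_2 − l_3) / l_2 = (0.04 − 0) / 0.04
     = 0.04 / 0.04 = 1 → 1.000

1.000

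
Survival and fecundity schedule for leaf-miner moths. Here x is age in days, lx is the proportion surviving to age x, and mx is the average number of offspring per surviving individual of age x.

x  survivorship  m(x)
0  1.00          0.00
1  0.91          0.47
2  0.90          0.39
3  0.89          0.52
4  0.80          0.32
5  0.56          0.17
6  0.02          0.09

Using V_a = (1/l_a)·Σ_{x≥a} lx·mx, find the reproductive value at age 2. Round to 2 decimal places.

1.30

lx·mx for x ≥ 2: 0.351, 0.4628, 0.256, 0.0952, 0.0018 → sum = 1.1668
V_2 = 1.1668 / l_2 = 1.1668 / 0.9 = 1.296444… → 1.30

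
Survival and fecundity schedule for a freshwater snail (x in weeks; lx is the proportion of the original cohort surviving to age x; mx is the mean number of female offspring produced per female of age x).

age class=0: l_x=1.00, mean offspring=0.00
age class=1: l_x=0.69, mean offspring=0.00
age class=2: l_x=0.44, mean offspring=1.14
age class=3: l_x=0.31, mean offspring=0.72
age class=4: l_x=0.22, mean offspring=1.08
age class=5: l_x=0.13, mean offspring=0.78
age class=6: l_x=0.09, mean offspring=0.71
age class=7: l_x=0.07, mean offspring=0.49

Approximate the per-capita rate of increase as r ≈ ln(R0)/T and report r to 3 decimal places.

R0 = Σ lx·mx = 0 + 0 + 0.5016 + 0.2232 + 0.2376 + 0.1014 + 0.0639 + 0.0343 = 1.162
Σ x·lx·mx = 3.7537; T = 3.7537/1.162 = 3.23038…
r ≈ ln(R0)/T = ln(1.162)/3.23038… = 0.04648… → 0.046

0.046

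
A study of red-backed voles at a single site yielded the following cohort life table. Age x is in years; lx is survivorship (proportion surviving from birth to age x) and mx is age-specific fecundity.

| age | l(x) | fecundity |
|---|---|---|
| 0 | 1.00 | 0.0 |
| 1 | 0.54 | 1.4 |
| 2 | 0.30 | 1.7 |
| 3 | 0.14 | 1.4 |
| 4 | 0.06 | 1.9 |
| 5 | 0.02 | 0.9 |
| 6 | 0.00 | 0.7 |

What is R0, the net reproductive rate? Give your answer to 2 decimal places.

lx·mx by age: 0, 0.756, 0.51, 0.196, 0.114, 0.018, 0
R0 = Σ lx·mx = 1.594 → 1.59

1.59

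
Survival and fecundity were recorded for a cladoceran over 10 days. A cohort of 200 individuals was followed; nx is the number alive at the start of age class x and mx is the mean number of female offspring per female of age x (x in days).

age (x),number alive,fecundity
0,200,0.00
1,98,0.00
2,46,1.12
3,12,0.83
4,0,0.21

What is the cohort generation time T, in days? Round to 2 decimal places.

2.16

lx = nx/n0 = nx/200: 1, 0.49, 0.23, 0.06, 0
lx·mx: 0, 0, 0.2576, 0.0498, 0 → R0 = 0.3074
x·lx·mx: 0, 0, 0.5152, 0.1494, 0 → Σ = 0.6646
T = 0.6646 / 0.3074 = 2.162004… → 2.16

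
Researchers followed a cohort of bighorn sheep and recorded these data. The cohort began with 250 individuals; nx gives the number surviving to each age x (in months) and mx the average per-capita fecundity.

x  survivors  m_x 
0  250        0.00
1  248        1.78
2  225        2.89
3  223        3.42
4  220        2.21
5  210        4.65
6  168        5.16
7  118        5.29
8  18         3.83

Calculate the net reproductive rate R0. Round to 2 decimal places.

19.51

lx = nx/n0 = nx/250: 1, 0.992, 0.9, 0.892, 0.88, 0.84, 0.672, 0.472, 0.072
lx·mx by age: 0, 1.76576, 2.601, 3.05064, 1.9448, 3.906, 3.46752, 2.49688, 0.27576
R0 = Σ lx·mx = 19.50836 → 19.51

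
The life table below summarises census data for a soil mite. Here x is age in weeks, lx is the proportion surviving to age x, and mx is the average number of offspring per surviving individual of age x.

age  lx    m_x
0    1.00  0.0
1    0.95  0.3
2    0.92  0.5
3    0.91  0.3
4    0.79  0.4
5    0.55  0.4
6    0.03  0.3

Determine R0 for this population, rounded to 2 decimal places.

lx·mx by age: 0, 0.285, 0.46, 0.273, 0.316, 0.22, 0.009
R0 = Σ lx·mx = 1.563 → 1.56

1.56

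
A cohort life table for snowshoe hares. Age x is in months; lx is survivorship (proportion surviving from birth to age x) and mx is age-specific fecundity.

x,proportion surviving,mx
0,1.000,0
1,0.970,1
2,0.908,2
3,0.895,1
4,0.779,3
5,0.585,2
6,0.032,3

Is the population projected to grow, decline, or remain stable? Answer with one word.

R0 = Σ lx·mx = 0 + 0.97 + 1.816 + 0.895 + 2.337 + 1.17 + 0.096 = 7.284
R0 > 1, so the population is growing.

growing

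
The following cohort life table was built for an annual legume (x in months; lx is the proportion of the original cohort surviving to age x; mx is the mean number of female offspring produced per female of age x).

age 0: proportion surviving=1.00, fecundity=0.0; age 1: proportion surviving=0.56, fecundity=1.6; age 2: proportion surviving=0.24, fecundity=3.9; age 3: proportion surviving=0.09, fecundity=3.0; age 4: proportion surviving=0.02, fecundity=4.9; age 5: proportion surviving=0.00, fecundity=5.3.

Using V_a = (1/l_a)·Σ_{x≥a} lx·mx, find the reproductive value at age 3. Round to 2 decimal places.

4.09

lx·mx for x ≥ 3: 0.27, 0.098, 0 → sum = 0.368
V_3 = 0.368 / l_3 = 0.368 / 0.09 = 4.088889… → 4.09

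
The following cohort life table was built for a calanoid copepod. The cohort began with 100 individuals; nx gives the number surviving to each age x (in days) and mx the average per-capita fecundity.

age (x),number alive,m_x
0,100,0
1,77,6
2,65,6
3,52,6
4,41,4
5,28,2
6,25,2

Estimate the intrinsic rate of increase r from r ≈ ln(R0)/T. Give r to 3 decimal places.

lx = nx/n0 = nx/100: 1, 0.77, 0.65, 0.52, 0.41, 0.28, 0.25
R0 = Σ lx·mx = 0 + 4.62 + 3.9 + 3.12 + 1.64 + 0.56 + 0.5 = 14.34
Σ x·lx·mx = 34.14; T = 34.14/14.34 = 2.38075…
r ≈ ln(R0)/T = ln(14.34)/2.38075… = 1.11858… → 1.119

1.119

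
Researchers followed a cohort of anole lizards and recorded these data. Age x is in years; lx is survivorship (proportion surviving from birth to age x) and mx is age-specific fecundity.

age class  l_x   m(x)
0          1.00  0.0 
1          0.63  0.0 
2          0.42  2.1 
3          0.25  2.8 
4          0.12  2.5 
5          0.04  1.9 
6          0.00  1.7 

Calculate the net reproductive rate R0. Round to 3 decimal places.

1.958

lx·mx by age: 0, 0, 0.882, 0.7, 0.3, 0.076, 0
R0 = Σ lx·mx = 1.958 → 1.958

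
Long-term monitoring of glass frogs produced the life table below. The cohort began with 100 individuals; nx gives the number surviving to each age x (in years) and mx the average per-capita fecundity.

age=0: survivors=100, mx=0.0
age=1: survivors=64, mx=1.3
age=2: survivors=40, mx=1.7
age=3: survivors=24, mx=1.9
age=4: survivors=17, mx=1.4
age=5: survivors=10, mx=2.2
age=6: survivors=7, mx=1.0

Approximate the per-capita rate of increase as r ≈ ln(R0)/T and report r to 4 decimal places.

0.3785

lx = nx/n0 = nx/100: 1, 0.64, 0.4, 0.24, 0.17, 0.1, 0.07
R0 = Σ lx·mx = 0 + 0.832 + 0.68 + 0.456 + 0.238 + 0.22 + 0.07 = 2.496
Σ x·lx·mx = 6.032; T = 6.032/2.496 = 2.41667…
r ≈ ln(R0)/T = ln(2.496)/2.41667… = 0.378492… → 0.3785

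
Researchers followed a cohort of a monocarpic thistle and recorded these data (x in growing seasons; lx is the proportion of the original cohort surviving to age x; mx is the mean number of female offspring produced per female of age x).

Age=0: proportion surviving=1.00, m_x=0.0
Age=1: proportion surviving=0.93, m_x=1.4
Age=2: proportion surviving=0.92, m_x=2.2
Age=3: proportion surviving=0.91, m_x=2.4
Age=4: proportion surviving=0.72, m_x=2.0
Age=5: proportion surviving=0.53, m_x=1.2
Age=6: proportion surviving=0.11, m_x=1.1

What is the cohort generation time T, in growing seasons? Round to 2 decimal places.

lx·mx: 0, 1.302, 2.024, 2.184, 1.44, 0.636, 0.121 → R0 = 7.707
x·lx·mx: 0, 1.302, 4.048, 6.552, 5.76, 3.18, 0.726 → Σ = 21.568
T = 21.568 / 7.707 = 2.798495… → 2.80

2.80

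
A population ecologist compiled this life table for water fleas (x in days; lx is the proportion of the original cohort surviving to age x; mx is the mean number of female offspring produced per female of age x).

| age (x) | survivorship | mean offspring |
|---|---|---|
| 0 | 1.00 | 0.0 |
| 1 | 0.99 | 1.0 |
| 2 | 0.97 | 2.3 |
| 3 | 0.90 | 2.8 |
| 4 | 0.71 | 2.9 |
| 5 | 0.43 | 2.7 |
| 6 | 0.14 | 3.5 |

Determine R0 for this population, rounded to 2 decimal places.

lx·mx by age: 0, 0.99, 2.231, 2.52, 2.059, 1.161, 0.49
R0 = Σ lx·mx = 9.451 → 9.45

9.45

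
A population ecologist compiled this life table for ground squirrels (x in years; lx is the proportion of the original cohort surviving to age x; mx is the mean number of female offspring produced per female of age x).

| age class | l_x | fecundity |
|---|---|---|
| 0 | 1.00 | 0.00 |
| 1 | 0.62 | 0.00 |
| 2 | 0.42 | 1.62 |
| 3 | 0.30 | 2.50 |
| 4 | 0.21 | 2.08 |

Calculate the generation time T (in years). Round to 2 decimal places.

2.87

lx·mx: 0, 0, 0.6804, 0.75, 0.4368 → R0 = 1.8672
x·lx·mx: 0, 0, 1.3608, 2.25, 1.7472 → Σ = 5.358
T = 5.358 / 1.8672 = 2.869537… → 2.87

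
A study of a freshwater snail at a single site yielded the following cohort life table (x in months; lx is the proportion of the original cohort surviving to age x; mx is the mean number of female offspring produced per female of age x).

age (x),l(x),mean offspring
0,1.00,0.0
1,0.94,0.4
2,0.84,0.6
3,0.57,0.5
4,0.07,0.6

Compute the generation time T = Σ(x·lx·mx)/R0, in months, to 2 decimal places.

1.99

lx·mx: 0, 0.376, 0.504, 0.285, 0.042 → R0 = 1.207
x·lx·mx: 0, 0.376, 1.008, 0.855, 0.168 → Σ = 2.407
T = 2.407 / 1.207 = 1.9942… → 1.99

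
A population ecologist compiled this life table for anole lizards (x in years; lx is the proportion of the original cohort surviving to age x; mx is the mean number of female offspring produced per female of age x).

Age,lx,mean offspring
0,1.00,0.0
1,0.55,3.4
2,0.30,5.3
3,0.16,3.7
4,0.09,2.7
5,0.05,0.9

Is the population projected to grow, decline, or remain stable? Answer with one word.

growing

R0 = Σ lx·mx = 0 + 1.87 + 1.59 + 0.592 + 0.243 + 0.045 = 4.34
R0 > 1, so the population is growing.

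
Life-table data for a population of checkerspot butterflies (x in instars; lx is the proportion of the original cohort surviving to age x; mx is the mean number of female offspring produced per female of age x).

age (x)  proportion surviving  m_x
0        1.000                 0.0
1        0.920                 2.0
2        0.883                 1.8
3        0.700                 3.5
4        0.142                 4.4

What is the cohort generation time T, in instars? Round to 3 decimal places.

2.286

lx·mx: 0, 1.84, 1.5894, 2.45, 0.6248 → R0 = 6.5042
x·lx·mx: 0, 1.84, 3.1788, 7.35, 2.4992 → Σ = 14.868
T = 14.868 / 6.5042 = 2.285908… → 2.286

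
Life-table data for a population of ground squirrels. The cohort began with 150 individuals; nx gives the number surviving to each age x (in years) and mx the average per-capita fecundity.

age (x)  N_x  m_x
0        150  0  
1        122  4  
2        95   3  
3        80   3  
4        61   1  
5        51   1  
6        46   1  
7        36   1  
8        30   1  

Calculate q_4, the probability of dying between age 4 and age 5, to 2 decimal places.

0.16

lx = nx/n0 = nx/150: 1, 0.81333…, 0.63333…, 0.53333…, 0.40667…, 0.34, 0.30667…, 0.24, 0.2
q_4 = (l_4 − l_5) / l_4 = (0.406667… − 0.34) / 0.406667…
     = 0.066667… / 0.406667… = 0.163934… → 0.16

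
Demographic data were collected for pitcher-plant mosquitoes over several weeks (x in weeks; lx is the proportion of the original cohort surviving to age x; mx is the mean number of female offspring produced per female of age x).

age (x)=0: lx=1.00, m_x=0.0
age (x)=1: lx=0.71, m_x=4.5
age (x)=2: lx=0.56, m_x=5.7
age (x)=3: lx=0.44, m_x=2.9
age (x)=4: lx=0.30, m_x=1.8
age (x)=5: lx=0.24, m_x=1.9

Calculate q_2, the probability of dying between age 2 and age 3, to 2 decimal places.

0.21

q_2 = (l_2 − l_3) / l_2 = (0.56 − 0.44) / 0.56
     = 0.12 / 0.56 = 0.214286… → 0.21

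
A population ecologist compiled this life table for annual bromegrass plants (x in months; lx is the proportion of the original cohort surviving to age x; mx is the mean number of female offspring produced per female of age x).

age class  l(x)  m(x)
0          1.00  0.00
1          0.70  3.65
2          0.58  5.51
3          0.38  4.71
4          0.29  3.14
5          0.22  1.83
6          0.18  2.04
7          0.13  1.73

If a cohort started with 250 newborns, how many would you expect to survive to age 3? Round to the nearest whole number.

95

Expected survivors = N0 · l_3 = 250 × 0.38 = 95 → 95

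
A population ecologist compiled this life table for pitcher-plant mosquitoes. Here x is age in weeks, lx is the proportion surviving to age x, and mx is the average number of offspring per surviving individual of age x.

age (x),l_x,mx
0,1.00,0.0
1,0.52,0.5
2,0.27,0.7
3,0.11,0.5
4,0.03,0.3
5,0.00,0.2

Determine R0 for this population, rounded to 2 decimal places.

lx·mx by age: 0, 0.26, 0.189, 0.055, 0.009, 0
R0 = Σ lx·mx = 0.513 → 0.51

0.51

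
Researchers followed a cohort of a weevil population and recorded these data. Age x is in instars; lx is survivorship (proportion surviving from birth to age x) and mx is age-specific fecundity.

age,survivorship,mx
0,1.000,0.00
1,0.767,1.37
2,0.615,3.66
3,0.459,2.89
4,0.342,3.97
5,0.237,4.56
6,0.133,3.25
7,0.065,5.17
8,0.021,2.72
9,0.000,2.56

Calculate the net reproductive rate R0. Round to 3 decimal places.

lx·mx by age: 0, 1.05079, 2.2509, 1.32651, 1.35774, 1.08072, 0.43225, 0.33605, 0.05712, 0
R0 = Σ lx·mx = 7.89208 → 7.892

7.892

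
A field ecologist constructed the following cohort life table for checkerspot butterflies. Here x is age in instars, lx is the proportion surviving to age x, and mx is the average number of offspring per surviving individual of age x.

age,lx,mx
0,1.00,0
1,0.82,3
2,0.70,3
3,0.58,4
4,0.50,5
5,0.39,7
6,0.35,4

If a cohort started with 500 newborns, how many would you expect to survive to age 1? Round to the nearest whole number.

410

Expected survivors = N0 · l_1 = 500 × 0.82 = 410 → 410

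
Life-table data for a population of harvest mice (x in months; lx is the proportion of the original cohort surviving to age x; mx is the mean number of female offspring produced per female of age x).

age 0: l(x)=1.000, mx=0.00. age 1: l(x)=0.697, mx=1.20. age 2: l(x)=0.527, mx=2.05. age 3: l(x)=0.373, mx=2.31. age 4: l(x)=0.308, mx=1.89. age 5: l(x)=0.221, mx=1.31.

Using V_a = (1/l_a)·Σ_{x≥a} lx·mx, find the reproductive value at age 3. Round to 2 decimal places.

4.65

lx·mx for x ≥ 3: 0.86163, 0.58212, 0.28951 → sum = 1.73326
V_3 = 1.73326 / l_3 = 1.73326 / 0.373 = 4.64681… → 4.65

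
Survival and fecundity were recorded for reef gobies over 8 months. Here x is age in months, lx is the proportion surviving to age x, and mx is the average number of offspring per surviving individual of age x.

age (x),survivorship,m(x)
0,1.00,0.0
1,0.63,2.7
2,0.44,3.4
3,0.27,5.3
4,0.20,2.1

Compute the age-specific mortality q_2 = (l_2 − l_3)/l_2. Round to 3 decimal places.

q_2 = (l_2 − l_3) / l_2 = (0.44 − 0.27) / 0.44
     = 0.17 / 0.44 = 0.386364… → 0.386

0.386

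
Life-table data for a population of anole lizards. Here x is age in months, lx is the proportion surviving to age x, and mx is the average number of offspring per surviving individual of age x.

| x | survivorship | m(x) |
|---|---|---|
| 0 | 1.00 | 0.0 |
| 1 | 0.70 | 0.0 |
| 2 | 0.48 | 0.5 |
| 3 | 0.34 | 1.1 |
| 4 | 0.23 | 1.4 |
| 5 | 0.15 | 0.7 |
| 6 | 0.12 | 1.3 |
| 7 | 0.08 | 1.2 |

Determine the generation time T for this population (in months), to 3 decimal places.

3.885

lx·mx: 0, 0, 0.24, 0.374, 0.322, 0.105, 0.156, 0.096 → R0 = 1.293
x·lx·mx: 0, 0, 0.48, 1.122, 1.288, 0.525, 0.936, 0.672 → Σ = 5.023
T = 5.023 / 1.293 = 3.884764… → 3.885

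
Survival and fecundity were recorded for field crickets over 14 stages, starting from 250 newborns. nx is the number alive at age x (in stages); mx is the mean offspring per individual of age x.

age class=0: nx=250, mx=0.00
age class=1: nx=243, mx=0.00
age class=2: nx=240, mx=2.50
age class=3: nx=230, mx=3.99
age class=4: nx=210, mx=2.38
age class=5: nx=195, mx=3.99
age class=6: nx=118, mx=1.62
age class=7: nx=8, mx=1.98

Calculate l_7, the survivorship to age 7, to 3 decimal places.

l_7 = n_7/n_0 = 8/250 = 0.032 → 0.032

0.032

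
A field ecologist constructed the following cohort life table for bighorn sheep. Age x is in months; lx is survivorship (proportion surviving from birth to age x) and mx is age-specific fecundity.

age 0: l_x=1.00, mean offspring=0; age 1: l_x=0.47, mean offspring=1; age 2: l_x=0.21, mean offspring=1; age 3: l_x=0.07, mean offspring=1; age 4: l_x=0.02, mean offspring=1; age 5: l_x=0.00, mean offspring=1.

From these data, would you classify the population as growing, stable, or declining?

declining

R0 = Σ lx·mx = 0 + 0.47 + 0.21 + 0.07 + 0.02 + 0 = 0.77
R0 < 1, so the population is declining.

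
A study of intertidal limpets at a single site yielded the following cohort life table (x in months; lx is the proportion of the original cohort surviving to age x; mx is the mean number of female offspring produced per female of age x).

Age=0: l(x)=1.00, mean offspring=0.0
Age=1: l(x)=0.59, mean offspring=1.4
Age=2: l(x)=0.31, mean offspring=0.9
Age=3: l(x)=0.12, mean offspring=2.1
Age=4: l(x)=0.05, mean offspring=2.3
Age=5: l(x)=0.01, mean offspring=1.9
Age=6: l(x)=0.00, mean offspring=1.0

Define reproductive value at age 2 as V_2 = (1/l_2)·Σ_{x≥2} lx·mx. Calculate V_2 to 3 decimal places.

2.145

lx·mx for x ≥ 2: 0.279, 0.252, 0.115, 0.019, 0 → sum = 0.665
V_2 = 0.665 / l_2 = 0.665 / 0.31 = 2.145161… → 2.145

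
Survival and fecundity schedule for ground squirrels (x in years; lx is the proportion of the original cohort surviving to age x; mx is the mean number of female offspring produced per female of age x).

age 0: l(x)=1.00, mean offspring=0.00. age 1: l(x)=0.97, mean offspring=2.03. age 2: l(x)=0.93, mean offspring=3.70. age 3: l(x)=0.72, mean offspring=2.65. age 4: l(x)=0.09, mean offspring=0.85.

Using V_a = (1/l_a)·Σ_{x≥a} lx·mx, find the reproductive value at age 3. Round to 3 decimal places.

lx·mx for x ≥ 3: 1.908, 0.0765 → sum = 1.9845
V_3 = 1.9845 / l_3 = 1.9845 / 0.72 = 2.75625 → 2.756

2.756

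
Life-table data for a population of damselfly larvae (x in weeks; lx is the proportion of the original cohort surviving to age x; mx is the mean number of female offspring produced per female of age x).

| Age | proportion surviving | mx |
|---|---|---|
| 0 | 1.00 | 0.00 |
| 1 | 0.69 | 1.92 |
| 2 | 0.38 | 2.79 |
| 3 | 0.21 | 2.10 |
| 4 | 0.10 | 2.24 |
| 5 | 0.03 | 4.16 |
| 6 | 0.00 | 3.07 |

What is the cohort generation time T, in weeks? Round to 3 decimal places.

1.981

lx·mx: 0, 1.3248, 1.0602, 0.441, 0.224, 0.1248, 0 → R0 = 3.1748
x·lx·mx: 0, 1.3248, 2.1204, 1.323, 0.896, 0.624, 0 → Σ = 6.2882
T = 6.2882 / 3.1748 = 1.98066… → 1.981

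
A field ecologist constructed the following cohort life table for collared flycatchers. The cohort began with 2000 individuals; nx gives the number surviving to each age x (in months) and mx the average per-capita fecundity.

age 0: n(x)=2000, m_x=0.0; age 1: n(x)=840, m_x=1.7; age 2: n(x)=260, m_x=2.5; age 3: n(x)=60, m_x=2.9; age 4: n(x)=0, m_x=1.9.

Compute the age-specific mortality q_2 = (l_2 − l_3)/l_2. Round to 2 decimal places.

lx = nx/n0 = nx/2000: 1, 0.42, 0.13, 0.03, 0
q_2 = (l_2 − l_3) / l_2 = (0.13 − 0.03) / 0.13
     = 0.1 / 0.13 = 0.769231… → 0.77

0.77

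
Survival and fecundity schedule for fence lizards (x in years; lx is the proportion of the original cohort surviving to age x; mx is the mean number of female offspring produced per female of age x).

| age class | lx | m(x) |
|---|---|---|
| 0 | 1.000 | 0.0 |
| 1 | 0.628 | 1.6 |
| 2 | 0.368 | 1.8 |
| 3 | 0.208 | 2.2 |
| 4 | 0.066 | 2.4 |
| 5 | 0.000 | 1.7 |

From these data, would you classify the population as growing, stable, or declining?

R0 = Σ lx·mx = 0 + 1.0048 + 0.6624 + 0.4576 + 0.1584 + 0 = 2.2832
R0 > 1, so the population is growing.

growing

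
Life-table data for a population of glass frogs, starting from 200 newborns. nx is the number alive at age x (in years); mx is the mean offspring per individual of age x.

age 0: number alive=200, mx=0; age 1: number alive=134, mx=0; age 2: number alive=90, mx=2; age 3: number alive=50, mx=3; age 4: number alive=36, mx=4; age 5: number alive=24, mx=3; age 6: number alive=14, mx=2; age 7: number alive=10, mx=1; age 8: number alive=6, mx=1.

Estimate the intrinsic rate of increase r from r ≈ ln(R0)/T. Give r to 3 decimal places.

lx = nx/n0 = nx/200: 1, 0.67, 0.45, 0.25, 0.18, 0.12, 0.07, 0.05, 0.03
R0 = Σ lx·mx = 0 + 0 + 0.9 + 0.75 + 0.72 + 0.36 + 0.14 + 0.05 + 0.03 = 2.95
Σ x·lx·mx = 10.16; T = 10.16/2.95 = 3.44407…
r ≈ ln(R0)/T = ln(2.95)/3.44407… = 0.31411… → 0.314

0.314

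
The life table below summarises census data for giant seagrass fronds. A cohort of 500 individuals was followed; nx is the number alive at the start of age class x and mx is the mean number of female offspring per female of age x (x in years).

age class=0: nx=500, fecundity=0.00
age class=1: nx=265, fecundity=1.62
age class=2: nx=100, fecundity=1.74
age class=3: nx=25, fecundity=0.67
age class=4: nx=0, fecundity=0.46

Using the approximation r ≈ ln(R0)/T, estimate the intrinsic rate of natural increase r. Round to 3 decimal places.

lx = nx/n0 = nx/500: 1, 0.53, 0.2, 0.05, 0
R0 = Σ lx·mx = 0 + 0.8586 + 0.348 + 0.0335 + 0 = 1.2401
Σ x·lx·mx = 1.6551; T = 1.6551/1.2401 = 1.33465…
r ≈ ln(R0)/T = ln(1.2401)/1.33465… = 0.16123… → 0.161

0.161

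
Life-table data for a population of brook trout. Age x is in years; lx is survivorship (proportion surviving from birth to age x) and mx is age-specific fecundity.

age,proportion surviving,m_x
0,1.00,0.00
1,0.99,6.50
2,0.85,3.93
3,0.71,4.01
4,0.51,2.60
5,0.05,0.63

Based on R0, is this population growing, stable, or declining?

R0 = Σ lx·mx = 0 + 6.435 + 3.3405 + 2.8471 + 1.326 + 0.0315 = 13.9801
R0 > 1, so the population is growing.

growing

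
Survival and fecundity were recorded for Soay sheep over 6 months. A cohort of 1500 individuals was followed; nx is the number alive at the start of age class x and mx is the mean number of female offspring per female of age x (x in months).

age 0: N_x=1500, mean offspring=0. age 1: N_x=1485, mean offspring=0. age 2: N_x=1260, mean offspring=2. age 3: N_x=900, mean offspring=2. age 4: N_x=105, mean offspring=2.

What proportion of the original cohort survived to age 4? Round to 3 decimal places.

0.070

l_4 = n_4/n_0 = 105/1500 = 0.07 → 0.070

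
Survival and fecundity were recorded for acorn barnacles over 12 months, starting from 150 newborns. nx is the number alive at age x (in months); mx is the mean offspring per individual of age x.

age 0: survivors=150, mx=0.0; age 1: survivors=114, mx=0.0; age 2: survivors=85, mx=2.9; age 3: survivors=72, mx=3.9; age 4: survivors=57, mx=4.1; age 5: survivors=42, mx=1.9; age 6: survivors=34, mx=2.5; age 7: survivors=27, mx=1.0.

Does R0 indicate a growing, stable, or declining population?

growing

lx = nx/n0 = nx/150: 1, 0.76, 0.56667…, 0.48, 0.38, 0.28, 0.22667…, 0.18
R0 = Σ lx·mx = 0 + 0 + 1.643333… + 1.872 + 1.558 + 0.532 + 0.566667… + 0.18 = 6.352…
R0 > 1, so the population is growing.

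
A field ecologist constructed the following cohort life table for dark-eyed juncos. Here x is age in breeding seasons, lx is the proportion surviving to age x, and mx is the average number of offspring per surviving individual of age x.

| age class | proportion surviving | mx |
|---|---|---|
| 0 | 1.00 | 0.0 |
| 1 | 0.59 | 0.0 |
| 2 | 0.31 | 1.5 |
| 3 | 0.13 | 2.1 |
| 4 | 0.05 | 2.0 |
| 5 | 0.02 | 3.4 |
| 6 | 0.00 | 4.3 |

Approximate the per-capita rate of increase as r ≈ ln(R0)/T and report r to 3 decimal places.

R0 = Σ lx·mx = 0 + 0 + 0.465 + 0.273 + 0.1 + 0.068 + 0 = 0.906
Σ x·lx·mx = 2.489; T = 2.489/0.906 = 2.74724…
r ≈ ln(R0)/T = ln(0.906)/2.74724… = -0.03593… → -0.036

-0.036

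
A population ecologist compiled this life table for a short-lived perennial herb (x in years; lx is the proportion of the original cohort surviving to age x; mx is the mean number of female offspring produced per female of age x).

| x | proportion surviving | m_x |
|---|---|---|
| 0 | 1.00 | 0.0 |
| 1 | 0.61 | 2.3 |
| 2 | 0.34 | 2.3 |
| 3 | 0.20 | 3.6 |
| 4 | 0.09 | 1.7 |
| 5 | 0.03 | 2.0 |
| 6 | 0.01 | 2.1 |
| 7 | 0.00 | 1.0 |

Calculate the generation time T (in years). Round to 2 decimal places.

lx·mx: 0, 1.403, 0.782, 0.72, 0.153, 0.06, 0.021, 0 → R0 = 3.139
x·lx·mx: 0, 1.403, 1.564, 2.16, 0.612, 0.3, 0.126, 0 → Σ = 6.165
T = 6.165 / 3.139 = 1.964001… → 1.96

1.96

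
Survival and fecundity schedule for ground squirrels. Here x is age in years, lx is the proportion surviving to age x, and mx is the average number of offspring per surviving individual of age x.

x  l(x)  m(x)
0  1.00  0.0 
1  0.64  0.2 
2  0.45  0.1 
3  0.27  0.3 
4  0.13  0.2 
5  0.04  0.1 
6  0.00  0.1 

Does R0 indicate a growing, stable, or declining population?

R0 = Σ lx·mx = 0 + 0.128 + 0.045 + 0.081 + 0.026 + 0.004 + 0 = 0.284
R0 < 1, so the population is declining.

declining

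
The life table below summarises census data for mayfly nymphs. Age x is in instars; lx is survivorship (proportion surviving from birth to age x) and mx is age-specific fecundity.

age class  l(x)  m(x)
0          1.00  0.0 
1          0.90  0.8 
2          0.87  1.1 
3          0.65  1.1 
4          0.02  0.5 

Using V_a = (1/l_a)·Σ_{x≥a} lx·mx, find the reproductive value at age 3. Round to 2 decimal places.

lx·mx for x ≥ 3: 0.715, 0.01 → sum = 0.725
V_3 = 0.725 / l_3 = 0.725 / 0.65 = 1.115385… → 1.12

1.12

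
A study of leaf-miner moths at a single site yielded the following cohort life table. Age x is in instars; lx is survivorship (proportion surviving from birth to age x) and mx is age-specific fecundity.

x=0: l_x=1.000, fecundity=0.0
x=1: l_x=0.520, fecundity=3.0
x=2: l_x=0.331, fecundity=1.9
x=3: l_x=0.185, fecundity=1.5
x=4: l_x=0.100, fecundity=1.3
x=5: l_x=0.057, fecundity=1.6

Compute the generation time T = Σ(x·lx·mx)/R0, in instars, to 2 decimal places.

1.72

lx·mx: 0, 1.56, 0.6289, 0.2775, 0.13, 0.0912 → R0 = 2.6876
x·lx·mx: 0, 1.56, 1.2578, 0.8325, 0.52, 0.456 → Σ = 4.6263
T = 4.6263 / 2.6876 = 1.72135… → 1.72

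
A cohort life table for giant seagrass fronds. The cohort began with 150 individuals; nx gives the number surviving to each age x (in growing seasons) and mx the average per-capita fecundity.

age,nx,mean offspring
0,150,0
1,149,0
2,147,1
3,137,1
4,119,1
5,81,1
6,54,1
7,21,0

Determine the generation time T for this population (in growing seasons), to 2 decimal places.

lx = nx/n0 = nx/150: 1, 0.99333…, 0.98, 0.91333…, 0.79333…, 0.54, 0.36, 0.14
lx·mx: 0, 0, 0.98, 0.913333…, 0.793333…, 0.54, 0.36, 0 → R0 = 3.586667…
x·lx·mx: 0, 0, 1.96, 2.74…, 3.173333…, 2.7, 2.16, 0 → Σ = 12.733333…
T = 12.733333… / 3.586667… = 3.550186… → 3.55

3.55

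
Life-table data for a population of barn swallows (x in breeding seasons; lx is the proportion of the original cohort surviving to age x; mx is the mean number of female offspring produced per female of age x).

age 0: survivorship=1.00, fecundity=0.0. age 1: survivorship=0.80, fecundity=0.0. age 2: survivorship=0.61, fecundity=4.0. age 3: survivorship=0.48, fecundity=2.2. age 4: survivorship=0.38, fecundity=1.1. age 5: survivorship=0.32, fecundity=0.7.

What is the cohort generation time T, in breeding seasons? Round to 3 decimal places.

2.620

lx·mx: 0, 0, 2.44, 1.056, 0.418, 0.224 → R0 = 4.138
x·lx·mx: 0, 0, 4.88, 3.168, 1.672, 1.12 → Σ = 10.84
T = 10.84 / 4.138 = 2.619623… → 2.620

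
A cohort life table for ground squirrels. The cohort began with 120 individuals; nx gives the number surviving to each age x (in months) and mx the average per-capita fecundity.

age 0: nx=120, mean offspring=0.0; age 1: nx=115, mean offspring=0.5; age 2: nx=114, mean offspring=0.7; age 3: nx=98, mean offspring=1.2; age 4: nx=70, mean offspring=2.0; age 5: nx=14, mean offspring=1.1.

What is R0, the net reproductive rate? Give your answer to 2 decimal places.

lx = nx/n0 = nx/120: 1, 0.95833…, 0.95, 0.81667…, 0.58333…, 0.11667…
lx·mx by age: 0, 0.479167…, 0.665, 0.98…, 1.166667…, 0.128333…
R0 = Σ lx·mx = 3.419167… → 3.42

3.42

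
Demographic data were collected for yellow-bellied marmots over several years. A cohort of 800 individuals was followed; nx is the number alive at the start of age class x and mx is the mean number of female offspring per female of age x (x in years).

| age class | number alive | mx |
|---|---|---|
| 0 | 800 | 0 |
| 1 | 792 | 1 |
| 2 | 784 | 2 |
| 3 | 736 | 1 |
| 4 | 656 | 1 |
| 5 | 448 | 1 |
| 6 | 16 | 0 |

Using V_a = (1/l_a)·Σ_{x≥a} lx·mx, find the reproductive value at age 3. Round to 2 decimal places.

2.50

lx = nx/n0 = nx/800: 1, 0.99, 0.98, 0.92, 0.82, 0.56, 0.02
lx·mx for x ≥ 3: 0.92, 0.82, 0.56, 0 → sum = 2.3
V_3 = 2.3 / l_3 = 2.3 / 0.92 = 2.5 → 2.50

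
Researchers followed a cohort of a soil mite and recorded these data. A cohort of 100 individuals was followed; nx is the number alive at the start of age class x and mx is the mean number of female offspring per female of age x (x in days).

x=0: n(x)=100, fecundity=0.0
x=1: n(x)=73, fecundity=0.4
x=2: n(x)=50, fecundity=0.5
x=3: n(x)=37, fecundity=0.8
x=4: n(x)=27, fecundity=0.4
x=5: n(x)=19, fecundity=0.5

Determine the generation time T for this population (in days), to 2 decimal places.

2.49

lx = nx/n0 = nx/100: 1, 0.73, 0.5, 0.37, 0.27, 0.19
lx·mx: 0, 0.292, 0.25, 0.296, 0.108, 0.095 → R0 = 1.041
x·lx·mx: 0, 0.292, 0.5, 0.888, 0.432, 0.475 → Σ = 2.587
T = 2.587 / 1.041 = 2.48511… → 2.49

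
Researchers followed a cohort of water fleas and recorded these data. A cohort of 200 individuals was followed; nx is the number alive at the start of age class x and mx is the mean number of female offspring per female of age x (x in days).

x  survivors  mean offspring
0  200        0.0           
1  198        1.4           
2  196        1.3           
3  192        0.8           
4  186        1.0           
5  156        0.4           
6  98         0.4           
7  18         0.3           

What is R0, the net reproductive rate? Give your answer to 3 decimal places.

lx = nx/n0 = nx/200: 1, 0.99, 0.98, 0.96, 0.93, 0.78, 0.49, 0.09
lx·mx by age: 0, 1.386, 1.274, 0.768, 0.93, 0.312, 0.196, 0.027
R0 = Σ lx·mx = 4.893 → 4.893

4.893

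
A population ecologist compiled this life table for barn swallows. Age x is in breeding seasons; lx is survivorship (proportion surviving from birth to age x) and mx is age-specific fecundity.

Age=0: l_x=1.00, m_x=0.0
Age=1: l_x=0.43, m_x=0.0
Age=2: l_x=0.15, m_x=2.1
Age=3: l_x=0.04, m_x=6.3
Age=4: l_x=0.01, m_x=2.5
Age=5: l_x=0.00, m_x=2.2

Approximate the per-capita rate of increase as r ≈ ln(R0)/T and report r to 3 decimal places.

-0.209

R0 = Σ lx·mx = 0 + 0 + 0.315 + 0.252 + 0.025 + 0 = 0.592
Σ x·lx·mx = 1.486; T = 1.486/0.592 = 2.51014…
r ≈ ln(R0)/T = ln(0.592)/2.51014… = -0.20885… → -0.209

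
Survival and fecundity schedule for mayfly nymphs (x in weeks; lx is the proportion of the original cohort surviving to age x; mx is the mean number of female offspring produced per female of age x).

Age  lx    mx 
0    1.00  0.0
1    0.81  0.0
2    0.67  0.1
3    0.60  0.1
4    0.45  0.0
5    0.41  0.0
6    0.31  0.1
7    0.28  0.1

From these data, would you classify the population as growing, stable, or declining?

R0 = Σ lx·mx = 0 + 0 + 0.067 + 0.06 + 0 + 0 + 0.031 + 0.028 = 0.186
R0 < 1, so the population is declining.

declining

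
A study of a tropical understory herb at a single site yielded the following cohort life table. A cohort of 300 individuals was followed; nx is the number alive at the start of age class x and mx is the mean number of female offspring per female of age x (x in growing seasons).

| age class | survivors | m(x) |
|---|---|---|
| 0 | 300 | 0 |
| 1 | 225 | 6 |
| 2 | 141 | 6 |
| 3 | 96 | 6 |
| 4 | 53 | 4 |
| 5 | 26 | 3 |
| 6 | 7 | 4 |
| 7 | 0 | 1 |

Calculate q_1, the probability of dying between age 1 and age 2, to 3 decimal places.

lx = nx/n0 = nx/300: 1, 0.75, 0.47, 0.32, 0.17667…, 0.08667…, 0.02333…, 0
q_1 = (l_1 − l_2) / l_1 = (0.75 − 0.47) / 0.75
     = 0.28 / 0.75 = 0.373333… → 0.373

0.373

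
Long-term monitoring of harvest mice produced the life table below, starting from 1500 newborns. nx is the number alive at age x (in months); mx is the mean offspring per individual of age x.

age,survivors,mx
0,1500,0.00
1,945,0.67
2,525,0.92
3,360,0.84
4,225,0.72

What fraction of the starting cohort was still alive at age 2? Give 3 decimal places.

0.350

l_2 = n_2/n_0 = 525/1500 = 0.35 → 0.350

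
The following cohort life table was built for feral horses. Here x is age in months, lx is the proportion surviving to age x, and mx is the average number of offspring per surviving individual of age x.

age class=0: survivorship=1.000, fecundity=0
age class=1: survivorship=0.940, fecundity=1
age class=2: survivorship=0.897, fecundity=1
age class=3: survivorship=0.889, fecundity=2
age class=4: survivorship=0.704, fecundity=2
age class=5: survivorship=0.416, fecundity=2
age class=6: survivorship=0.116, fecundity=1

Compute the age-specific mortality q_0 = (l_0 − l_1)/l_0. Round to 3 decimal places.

q_0 = (l_0 − l_1) / l_0 = (1 − 0.94) / 1
     = 0.06 / 1 = 0.06 → 0.060

0.060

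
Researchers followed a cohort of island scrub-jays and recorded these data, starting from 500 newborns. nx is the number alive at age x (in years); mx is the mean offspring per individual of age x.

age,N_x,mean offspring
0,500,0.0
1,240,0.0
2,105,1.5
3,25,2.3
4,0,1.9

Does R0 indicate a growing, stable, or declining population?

declining

lx = nx/n0 = nx/500: 1, 0.48, 0.21, 0.05, 0
R0 = Σ lx·mx = 0 + 0 + 0.315 + 0.115 + 0 = 0.43
R0 < 1, so the population is declining.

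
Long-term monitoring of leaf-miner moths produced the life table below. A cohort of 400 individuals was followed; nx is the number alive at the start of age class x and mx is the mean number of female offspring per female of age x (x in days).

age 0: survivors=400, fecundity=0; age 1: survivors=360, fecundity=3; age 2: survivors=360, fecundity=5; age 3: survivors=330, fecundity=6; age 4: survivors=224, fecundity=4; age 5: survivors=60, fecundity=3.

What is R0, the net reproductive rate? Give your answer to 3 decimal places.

lx = nx/n0 = nx/400: 1, 0.9, 0.9, 0.825, 0.56, 0.15
lx·mx by age: 0, 2.7, 4.5, 4.95, 2.24, 0.45
R0 = Σ lx·mx = 14.84 → 14.840

14.840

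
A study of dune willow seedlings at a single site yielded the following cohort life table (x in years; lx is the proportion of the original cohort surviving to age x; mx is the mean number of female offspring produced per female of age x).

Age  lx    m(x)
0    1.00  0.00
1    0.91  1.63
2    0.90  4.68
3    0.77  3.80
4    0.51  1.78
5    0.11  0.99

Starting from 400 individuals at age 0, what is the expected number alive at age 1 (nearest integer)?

Expected survivors = N0 · l_1 = 400 × 0.91 = 364 → 364

364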